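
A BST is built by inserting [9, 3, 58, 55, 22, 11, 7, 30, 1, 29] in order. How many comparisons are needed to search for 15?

Search path for 15: 9 -> 58 -> 55 -> 22 -> 11
Found: False
Comparisons: 5


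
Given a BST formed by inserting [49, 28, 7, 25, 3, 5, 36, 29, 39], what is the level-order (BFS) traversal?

Tree insertion order: [49, 28, 7, 25, 3, 5, 36, 29, 39]
Tree (level-order array): [49, 28, None, 7, 36, 3, 25, 29, 39, None, 5]
BFS from the root, enqueuing left then right child of each popped node:
  queue [49] -> pop 49, enqueue [28], visited so far: [49]
  queue [28] -> pop 28, enqueue [7, 36], visited so far: [49, 28]
  queue [7, 36] -> pop 7, enqueue [3, 25], visited so far: [49, 28, 7]
  queue [36, 3, 25] -> pop 36, enqueue [29, 39], visited so far: [49, 28, 7, 36]
  queue [3, 25, 29, 39] -> pop 3, enqueue [5], visited so far: [49, 28, 7, 36, 3]
  queue [25, 29, 39, 5] -> pop 25, enqueue [none], visited so far: [49, 28, 7, 36, 3, 25]
  queue [29, 39, 5] -> pop 29, enqueue [none], visited so far: [49, 28, 7, 36, 3, 25, 29]
  queue [39, 5] -> pop 39, enqueue [none], visited so far: [49, 28, 7, 36, 3, 25, 29, 39]
  queue [5] -> pop 5, enqueue [none], visited so far: [49, 28, 7, 36, 3, 25, 29, 39, 5]
Result: [49, 28, 7, 36, 3, 25, 29, 39, 5]


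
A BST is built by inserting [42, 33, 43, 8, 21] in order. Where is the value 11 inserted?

Starting tree (level order): [42, 33, 43, 8, None, None, None, None, 21]
Insertion path: 42 -> 33 -> 8 -> 21
Result: insert 11 as left child of 21
Final tree (level order): [42, 33, 43, 8, None, None, None, None, 21, 11]


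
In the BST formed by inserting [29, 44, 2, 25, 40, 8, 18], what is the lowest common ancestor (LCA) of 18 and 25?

Tree insertion order: [29, 44, 2, 25, 40, 8, 18]
Tree (level-order array): [29, 2, 44, None, 25, 40, None, 8, None, None, None, None, 18]
In a BST, the LCA of p=18, q=25 is the first node v on the
root-to-leaf path with p <= v <= q (go left if both < v, right if both > v).
Walk from root:
  at 29: both 18 and 25 < 29, go left
  at 2: both 18 and 25 > 2, go right
  at 25: 18 <= 25 <= 25, this is the LCA
LCA = 25


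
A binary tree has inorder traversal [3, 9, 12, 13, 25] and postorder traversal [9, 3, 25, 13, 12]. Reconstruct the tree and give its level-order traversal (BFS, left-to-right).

Inorder:   [3, 9, 12, 13, 25]
Postorder: [9, 3, 25, 13, 12]
Algorithm: postorder visits root last, so walk postorder right-to-left;
each value is the root of the current inorder slice — split it at that
value, recurse on the right subtree first, then the left.
Recursive splits:
  root=12; inorder splits into left=[3, 9], right=[13, 25]
  root=13; inorder splits into left=[], right=[25]
  root=25; inorder splits into left=[], right=[]
  root=3; inorder splits into left=[], right=[9]
  root=9; inorder splits into left=[], right=[]
Reconstructed level-order: [12, 3, 13, 9, 25]


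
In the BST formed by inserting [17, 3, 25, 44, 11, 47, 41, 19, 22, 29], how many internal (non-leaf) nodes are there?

Tree built from: [17, 3, 25, 44, 11, 47, 41, 19, 22, 29]
Tree (level-order array): [17, 3, 25, None, 11, 19, 44, None, None, None, 22, 41, 47, None, None, 29]
Rule: An internal node has at least one child.
Per-node child counts:
  node 17: 2 child(ren)
  node 3: 1 child(ren)
  node 11: 0 child(ren)
  node 25: 2 child(ren)
  node 19: 1 child(ren)
  node 22: 0 child(ren)
  node 44: 2 child(ren)
  node 41: 1 child(ren)
  node 29: 0 child(ren)
  node 47: 0 child(ren)
Matching nodes: [17, 3, 25, 19, 44, 41]
Count of internal (non-leaf) nodes: 6


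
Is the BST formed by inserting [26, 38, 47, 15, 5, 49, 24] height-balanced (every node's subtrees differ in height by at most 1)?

Tree (level-order array): [26, 15, 38, 5, 24, None, 47, None, None, None, None, None, 49]
Definition: a tree is height-balanced if, at every node, |h(left) - h(right)| <= 1 (empty subtree has height -1).
Bottom-up per-node check:
  node 5: h_left=-1, h_right=-1, diff=0 [OK], height=0
  node 24: h_left=-1, h_right=-1, diff=0 [OK], height=0
  node 15: h_left=0, h_right=0, diff=0 [OK], height=1
  node 49: h_left=-1, h_right=-1, diff=0 [OK], height=0
  node 47: h_left=-1, h_right=0, diff=1 [OK], height=1
  node 38: h_left=-1, h_right=1, diff=2 [FAIL (|-1-1|=2 > 1)], height=2
  node 26: h_left=1, h_right=2, diff=1 [OK], height=3
Node 38 violates the condition: |-1 - 1| = 2 > 1.
Result: Not balanced


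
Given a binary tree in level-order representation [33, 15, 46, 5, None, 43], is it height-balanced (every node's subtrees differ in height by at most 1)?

Tree (level-order array): [33, 15, 46, 5, None, 43]
Definition: a tree is height-balanced if, at every node, |h(left) - h(right)| <= 1 (empty subtree has height -1).
Bottom-up per-node check:
  node 5: h_left=-1, h_right=-1, diff=0 [OK], height=0
  node 15: h_left=0, h_right=-1, diff=1 [OK], height=1
  node 43: h_left=-1, h_right=-1, diff=0 [OK], height=0
  node 46: h_left=0, h_right=-1, diff=1 [OK], height=1
  node 33: h_left=1, h_right=1, diff=0 [OK], height=2
All nodes satisfy the balance condition.
Result: Balanced


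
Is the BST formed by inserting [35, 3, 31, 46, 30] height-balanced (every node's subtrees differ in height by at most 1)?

Tree (level-order array): [35, 3, 46, None, 31, None, None, 30]
Definition: a tree is height-balanced if, at every node, |h(left) - h(right)| <= 1 (empty subtree has height -1).
Bottom-up per-node check:
  node 30: h_left=-1, h_right=-1, diff=0 [OK], height=0
  node 31: h_left=0, h_right=-1, diff=1 [OK], height=1
  node 3: h_left=-1, h_right=1, diff=2 [FAIL (|-1-1|=2 > 1)], height=2
  node 46: h_left=-1, h_right=-1, diff=0 [OK], height=0
  node 35: h_left=2, h_right=0, diff=2 [FAIL (|2-0|=2 > 1)], height=3
Node 3 violates the condition: |-1 - 1| = 2 > 1.
Result: Not balanced


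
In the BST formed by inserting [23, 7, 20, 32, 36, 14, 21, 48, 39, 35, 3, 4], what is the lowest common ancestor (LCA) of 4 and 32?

Tree insertion order: [23, 7, 20, 32, 36, 14, 21, 48, 39, 35, 3, 4]
Tree (level-order array): [23, 7, 32, 3, 20, None, 36, None, 4, 14, 21, 35, 48, None, None, None, None, None, None, None, None, 39]
In a BST, the LCA of p=4, q=32 is the first node v on the
root-to-leaf path with p <= v <= q (go left if both < v, right if both > v).
Walk from root:
  at 23: 4 <= 23 <= 32, this is the LCA
LCA = 23


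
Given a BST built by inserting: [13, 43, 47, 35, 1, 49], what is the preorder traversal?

Tree insertion order: [13, 43, 47, 35, 1, 49]
Tree (level-order array): [13, 1, 43, None, None, 35, 47, None, None, None, 49]
Preorder traversal: [13, 1, 43, 35, 47, 49]


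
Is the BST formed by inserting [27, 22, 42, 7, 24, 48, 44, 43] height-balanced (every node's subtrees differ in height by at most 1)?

Tree (level-order array): [27, 22, 42, 7, 24, None, 48, None, None, None, None, 44, None, 43]
Definition: a tree is height-balanced if, at every node, |h(left) - h(right)| <= 1 (empty subtree has height -1).
Bottom-up per-node check:
  node 7: h_left=-1, h_right=-1, diff=0 [OK], height=0
  node 24: h_left=-1, h_right=-1, diff=0 [OK], height=0
  node 22: h_left=0, h_right=0, diff=0 [OK], height=1
  node 43: h_left=-1, h_right=-1, diff=0 [OK], height=0
  node 44: h_left=0, h_right=-1, diff=1 [OK], height=1
  node 48: h_left=1, h_right=-1, diff=2 [FAIL (|1--1|=2 > 1)], height=2
  node 42: h_left=-1, h_right=2, diff=3 [FAIL (|-1-2|=3 > 1)], height=3
  node 27: h_left=1, h_right=3, diff=2 [FAIL (|1-3|=2 > 1)], height=4
Node 48 violates the condition: |1 - -1| = 2 > 1.
Result: Not balanced


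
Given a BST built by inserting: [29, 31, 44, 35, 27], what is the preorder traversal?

Tree insertion order: [29, 31, 44, 35, 27]
Tree (level-order array): [29, 27, 31, None, None, None, 44, 35]
Preorder traversal: [29, 27, 31, 44, 35]


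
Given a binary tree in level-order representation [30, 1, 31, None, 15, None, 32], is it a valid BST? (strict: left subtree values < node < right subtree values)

Level-order array: [30, 1, 31, None, 15, None, 32]
Validate using subtree bounds (lo, hi): at each node, require lo < value < hi,
then recurse left with hi=value and right with lo=value.
Preorder trace (stopping at first violation):
  at node 30 with bounds (-inf, +inf): OK
  at node 1 with bounds (-inf, 30): OK
  at node 15 with bounds (1, 30): OK
  at node 31 with bounds (30, +inf): OK
  at node 32 with bounds (31, +inf): OK
No violation found at any node.
Result: Valid BST


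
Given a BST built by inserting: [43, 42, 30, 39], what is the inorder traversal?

Tree insertion order: [43, 42, 30, 39]
Tree (level-order array): [43, 42, None, 30, None, None, 39]
Inorder traversal: [30, 39, 42, 43]


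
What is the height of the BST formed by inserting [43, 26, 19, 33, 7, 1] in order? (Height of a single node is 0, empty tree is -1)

Insertion order: [43, 26, 19, 33, 7, 1]
Tree (level-order array): [43, 26, None, 19, 33, 7, None, None, None, 1]
Compute height bottom-up (empty subtree = -1):
  height(1) = 1 + max(-1, -1) = 0
  height(7) = 1 + max(0, -1) = 1
  height(19) = 1 + max(1, -1) = 2
  height(33) = 1 + max(-1, -1) = 0
  height(26) = 1 + max(2, 0) = 3
  height(43) = 1 + max(3, -1) = 4
Height = 4


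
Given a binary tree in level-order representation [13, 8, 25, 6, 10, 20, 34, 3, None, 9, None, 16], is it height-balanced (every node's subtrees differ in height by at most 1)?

Tree (level-order array): [13, 8, 25, 6, 10, 20, 34, 3, None, 9, None, 16]
Definition: a tree is height-balanced if, at every node, |h(left) - h(right)| <= 1 (empty subtree has height -1).
Bottom-up per-node check:
  node 3: h_left=-1, h_right=-1, diff=0 [OK], height=0
  node 6: h_left=0, h_right=-1, diff=1 [OK], height=1
  node 9: h_left=-1, h_right=-1, diff=0 [OK], height=0
  node 10: h_left=0, h_right=-1, diff=1 [OK], height=1
  node 8: h_left=1, h_right=1, diff=0 [OK], height=2
  node 16: h_left=-1, h_right=-1, diff=0 [OK], height=0
  node 20: h_left=0, h_right=-1, diff=1 [OK], height=1
  node 34: h_left=-1, h_right=-1, diff=0 [OK], height=0
  node 25: h_left=1, h_right=0, diff=1 [OK], height=2
  node 13: h_left=2, h_right=2, diff=0 [OK], height=3
All nodes satisfy the balance condition.
Result: Balanced


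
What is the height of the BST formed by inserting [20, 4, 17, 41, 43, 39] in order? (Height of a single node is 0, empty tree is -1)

Insertion order: [20, 4, 17, 41, 43, 39]
Tree (level-order array): [20, 4, 41, None, 17, 39, 43]
Compute height bottom-up (empty subtree = -1):
  height(17) = 1 + max(-1, -1) = 0
  height(4) = 1 + max(-1, 0) = 1
  height(39) = 1 + max(-1, -1) = 0
  height(43) = 1 + max(-1, -1) = 0
  height(41) = 1 + max(0, 0) = 1
  height(20) = 1 + max(1, 1) = 2
Height = 2


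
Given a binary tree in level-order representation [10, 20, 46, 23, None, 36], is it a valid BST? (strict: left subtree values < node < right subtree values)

Level-order array: [10, 20, 46, 23, None, 36]
Validate using subtree bounds (lo, hi): at each node, require lo < value < hi,
then recurse left with hi=value and right with lo=value.
Preorder trace (stopping at first violation):
  at node 10 with bounds (-inf, +inf): OK
  at node 20 with bounds (-inf, 10): VIOLATION
Node 20 violates its bound: not (-inf < 20 < 10).
Result: Not a valid BST


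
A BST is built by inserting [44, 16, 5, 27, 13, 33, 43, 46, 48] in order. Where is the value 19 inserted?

Starting tree (level order): [44, 16, 46, 5, 27, None, 48, None, 13, None, 33, None, None, None, None, None, 43]
Insertion path: 44 -> 16 -> 27
Result: insert 19 as left child of 27
Final tree (level order): [44, 16, 46, 5, 27, None, 48, None, 13, 19, 33, None, None, None, None, None, None, None, 43]


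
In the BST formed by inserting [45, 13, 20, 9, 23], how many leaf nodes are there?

Tree built from: [45, 13, 20, 9, 23]
Tree (level-order array): [45, 13, None, 9, 20, None, None, None, 23]
Rule: A leaf has 0 children.
Per-node child counts:
  node 45: 1 child(ren)
  node 13: 2 child(ren)
  node 9: 0 child(ren)
  node 20: 1 child(ren)
  node 23: 0 child(ren)
Matching nodes: [9, 23]
Count of leaf nodes: 2


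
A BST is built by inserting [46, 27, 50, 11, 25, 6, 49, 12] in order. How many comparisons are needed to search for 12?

Search path for 12: 46 -> 27 -> 11 -> 25 -> 12
Found: True
Comparisons: 5


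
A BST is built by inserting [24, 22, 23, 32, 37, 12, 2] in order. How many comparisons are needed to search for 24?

Search path for 24: 24
Found: True
Comparisons: 1


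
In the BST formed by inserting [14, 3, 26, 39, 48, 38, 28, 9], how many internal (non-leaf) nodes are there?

Tree built from: [14, 3, 26, 39, 48, 38, 28, 9]
Tree (level-order array): [14, 3, 26, None, 9, None, 39, None, None, 38, 48, 28]
Rule: An internal node has at least one child.
Per-node child counts:
  node 14: 2 child(ren)
  node 3: 1 child(ren)
  node 9: 0 child(ren)
  node 26: 1 child(ren)
  node 39: 2 child(ren)
  node 38: 1 child(ren)
  node 28: 0 child(ren)
  node 48: 0 child(ren)
Matching nodes: [14, 3, 26, 39, 38]
Count of internal (non-leaf) nodes: 5


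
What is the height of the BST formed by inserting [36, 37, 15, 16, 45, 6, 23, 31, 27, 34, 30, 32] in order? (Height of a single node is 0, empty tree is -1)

Insertion order: [36, 37, 15, 16, 45, 6, 23, 31, 27, 34, 30, 32]
Tree (level-order array): [36, 15, 37, 6, 16, None, 45, None, None, None, 23, None, None, None, 31, 27, 34, None, 30, 32]
Compute height bottom-up (empty subtree = -1):
  height(6) = 1 + max(-1, -1) = 0
  height(30) = 1 + max(-1, -1) = 0
  height(27) = 1 + max(-1, 0) = 1
  height(32) = 1 + max(-1, -1) = 0
  height(34) = 1 + max(0, -1) = 1
  height(31) = 1 + max(1, 1) = 2
  height(23) = 1 + max(-1, 2) = 3
  height(16) = 1 + max(-1, 3) = 4
  height(15) = 1 + max(0, 4) = 5
  height(45) = 1 + max(-1, -1) = 0
  height(37) = 1 + max(-1, 0) = 1
  height(36) = 1 + max(5, 1) = 6
Height = 6


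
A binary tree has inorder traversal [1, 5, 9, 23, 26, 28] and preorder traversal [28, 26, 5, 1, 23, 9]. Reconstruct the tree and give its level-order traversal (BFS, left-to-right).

Inorder:  [1, 5, 9, 23, 26, 28]
Preorder: [28, 26, 5, 1, 23, 9]
Algorithm: preorder visits root first, so consume preorder in order;
for each root, split the current inorder slice at that value into
left-subtree inorder and right-subtree inorder, then recurse.
Recursive splits:
  root=28; inorder splits into left=[1, 5, 9, 23, 26], right=[]
  root=26; inorder splits into left=[1, 5, 9, 23], right=[]
  root=5; inorder splits into left=[1], right=[9, 23]
  root=1; inorder splits into left=[], right=[]
  root=23; inorder splits into left=[9], right=[]
  root=9; inorder splits into left=[], right=[]
Reconstructed level-order: [28, 26, 5, 1, 23, 9]


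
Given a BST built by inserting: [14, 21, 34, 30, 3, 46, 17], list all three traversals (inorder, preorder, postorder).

Tree insertion order: [14, 21, 34, 30, 3, 46, 17]
Tree (level-order array): [14, 3, 21, None, None, 17, 34, None, None, 30, 46]
Inorder (L, root, R): [3, 14, 17, 21, 30, 34, 46]
Preorder (root, L, R): [14, 3, 21, 17, 34, 30, 46]
Postorder (L, R, root): [3, 17, 30, 46, 34, 21, 14]


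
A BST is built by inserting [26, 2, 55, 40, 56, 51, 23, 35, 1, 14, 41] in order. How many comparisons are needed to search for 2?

Search path for 2: 26 -> 2
Found: True
Comparisons: 2


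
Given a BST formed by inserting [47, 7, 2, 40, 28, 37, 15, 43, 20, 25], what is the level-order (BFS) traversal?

Tree insertion order: [47, 7, 2, 40, 28, 37, 15, 43, 20, 25]
Tree (level-order array): [47, 7, None, 2, 40, None, None, 28, 43, 15, 37, None, None, None, 20, None, None, None, 25]
BFS from the root, enqueuing left then right child of each popped node:
  queue [47] -> pop 47, enqueue [7], visited so far: [47]
  queue [7] -> pop 7, enqueue [2, 40], visited so far: [47, 7]
  queue [2, 40] -> pop 2, enqueue [none], visited so far: [47, 7, 2]
  queue [40] -> pop 40, enqueue [28, 43], visited so far: [47, 7, 2, 40]
  queue [28, 43] -> pop 28, enqueue [15, 37], visited so far: [47, 7, 2, 40, 28]
  queue [43, 15, 37] -> pop 43, enqueue [none], visited so far: [47, 7, 2, 40, 28, 43]
  queue [15, 37] -> pop 15, enqueue [20], visited so far: [47, 7, 2, 40, 28, 43, 15]
  queue [37, 20] -> pop 37, enqueue [none], visited so far: [47, 7, 2, 40, 28, 43, 15, 37]
  queue [20] -> pop 20, enqueue [25], visited so far: [47, 7, 2, 40, 28, 43, 15, 37, 20]
  queue [25] -> pop 25, enqueue [none], visited so far: [47, 7, 2, 40, 28, 43, 15, 37, 20, 25]
Result: [47, 7, 2, 40, 28, 43, 15, 37, 20, 25]


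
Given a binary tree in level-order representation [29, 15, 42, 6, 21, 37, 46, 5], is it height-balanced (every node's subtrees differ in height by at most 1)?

Tree (level-order array): [29, 15, 42, 6, 21, 37, 46, 5]
Definition: a tree is height-balanced if, at every node, |h(left) - h(right)| <= 1 (empty subtree has height -1).
Bottom-up per-node check:
  node 5: h_left=-1, h_right=-1, diff=0 [OK], height=0
  node 6: h_left=0, h_right=-1, diff=1 [OK], height=1
  node 21: h_left=-1, h_right=-1, diff=0 [OK], height=0
  node 15: h_left=1, h_right=0, diff=1 [OK], height=2
  node 37: h_left=-1, h_right=-1, diff=0 [OK], height=0
  node 46: h_left=-1, h_right=-1, diff=0 [OK], height=0
  node 42: h_left=0, h_right=0, diff=0 [OK], height=1
  node 29: h_left=2, h_right=1, diff=1 [OK], height=3
All nodes satisfy the balance condition.
Result: Balanced


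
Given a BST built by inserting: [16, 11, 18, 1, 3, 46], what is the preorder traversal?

Tree insertion order: [16, 11, 18, 1, 3, 46]
Tree (level-order array): [16, 11, 18, 1, None, None, 46, None, 3]
Preorder traversal: [16, 11, 1, 3, 18, 46]


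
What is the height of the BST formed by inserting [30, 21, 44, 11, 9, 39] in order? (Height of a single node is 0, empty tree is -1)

Insertion order: [30, 21, 44, 11, 9, 39]
Tree (level-order array): [30, 21, 44, 11, None, 39, None, 9]
Compute height bottom-up (empty subtree = -1):
  height(9) = 1 + max(-1, -1) = 0
  height(11) = 1 + max(0, -1) = 1
  height(21) = 1 + max(1, -1) = 2
  height(39) = 1 + max(-1, -1) = 0
  height(44) = 1 + max(0, -1) = 1
  height(30) = 1 + max(2, 1) = 3
Height = 3


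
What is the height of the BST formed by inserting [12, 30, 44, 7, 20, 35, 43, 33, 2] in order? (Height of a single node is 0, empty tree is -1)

Insertion order: [12, 30, 44, 7, 20, 35, 43, 33, 2]
Tree (level-order array): [12, 7, 30, 2, None, 20, 44, None, None, None, None, 35, None, 33, 43]
Compute height bottom-up (empty subtree = -1):
  height(2) = 1 + max(-1, -1) = 0
  height(7) = 1 + max(0, -1) = 1
  height(20) = 1 + max(-1, -1) = 0
  height(33) = 1 + max(-1, -1) = 0
  height(43) = 1 + max(-1, -1) = 0
  height(35) = 1 + max(0, 0) = 1
  height(44) = 1 + max(1, -1) = 2
  height(30) = 1 + max(0, 2) = 3
  height(12) = 1 + max(1, 3) = 4
Height = 4


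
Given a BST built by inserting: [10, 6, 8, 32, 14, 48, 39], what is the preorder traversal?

Tree insertion order: [10, 6, 8, 32, 14, 48, 39]
Tree (level-order array): [10, 6, 32, None, 8, 14, 48, None, None, None, None, 39]
Preorder traversal: [10, 6, 8, 32, 14, 48, 39]


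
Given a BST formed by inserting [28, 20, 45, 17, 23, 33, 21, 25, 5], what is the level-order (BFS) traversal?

Tree insertion order: [28, 20, 45, 17, 23, 33, 21, 25, 5]
Tree (level-order array): [28, 20, 45, 17, 23, 33, None, 5, None, 21, 25]
BFS from the root, enqueuing left then right child of each popped node:
  queue [28] -> pop 28, enqueue [20, 45], visited so far: [28]
  queue [20, 45] -> pop 20, enqueue [17, 23], visited so far: [28, 20]
  queue [45, 17, 23] -> pop 45, enqueue [33], visited so far: [28, 20, 45]
  queue [17, 23, 33] -> pop 17, enqueue [5], visited so far: [28, 20, 45, 17]
  queue [23, 33, 5] -> pop 23, enqueue [21, 25], visited so far: [28, 20, 45, 17, 23]
  queue [33, 5, 21, 25] -> pop 33, enqueue [none], visited so far: [28, 20, 45, 17, 23, 33]
  queue [5, 21, 25] -> pop 5, enqueue [none], visited so far: [28, 20, 45, 17, 23, 33, 5]
  queue [21, 25] -> pop 21, enqueue [none], visited so far: [28, 20, 45, 17, 23, 33, 5, 21]
  queue [25] -> pop 25, enqueue [none], visited so far: [28, 20, 45, 17, 23, 33, 5, 21, 25]
Result: [28, 20, 45, 17, 23, 33, 5, 21, 25]


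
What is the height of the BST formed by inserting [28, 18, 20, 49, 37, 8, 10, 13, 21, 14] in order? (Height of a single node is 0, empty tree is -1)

Insertion order: [28, 18, 20, 49, 37, 8, 10, 13, 21, 14]
Tree (level-order array): [28, 18, 49, 8, 20, 37, None, None, 10, None, 21, None, None, None, 13, None, None, None, 14]
Compute height bottom-up (empty subtree = -1):
  height(14) = 1 + max(-1, -1) = 0
  height(13) = 1 + max(-1, 0) = 1
  height(10) = 1 + max(-1, 1) = 2
  height(8) = 1 + max(-1, 2) = 3
  height(21) = 1 + max(-1, -1) = 0
  height(20) = 1 + max(-1, 0) = 1
  height(18) = 1 + max(3, 1) = 4
  height(37) = 1 + max(-1, -1) = 0
  height(49) = 1 + max(0, -1) = 1
  height(28) = 1 + max(4, 1) = 5
Height = 5


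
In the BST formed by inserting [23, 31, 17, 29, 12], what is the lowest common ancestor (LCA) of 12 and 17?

Tree insertion order: [23, 31, 17, 29, 12]
Tree (level-order array): [23, 17, 31, 12, None, 29]
In a BST, the LCA of p=12, q=17 is the first node v on the
root-to-leaf path with p <= v <= q (go left if both < v, right if both > v).
Walk from root:
  at 23: both 12 and 17 < 23, go left
  at 17: 12 <= 17 <= 17, this is the LCA
LCA = 17


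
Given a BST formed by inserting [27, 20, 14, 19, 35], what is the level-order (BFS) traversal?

Tree insertion order: [27, 20, 14, 19, 35]
Tree (level-order array): [27, 20, 35, 14, None, None, None, None, 19]
BFS from the root, enqueuing left then right child of each popped node:
  queue [27] -> pop 27, enqueue [20, 35], visited so far: [27]
  queue [20, 35] -> pop 20, enqueue [14], visited so far: [27, 20]
  queue [35, 14] -> pop 35, enqueue [none], visited so far: [27, 20, 35]
  queue [14] -> pop 14, enqueue [19], visited so far: [27, 20, 35, 14]
  queue [19] -> pop 19, enqueue [none], visited so far: [27, 20, 35, 14, 19]
Result: [27, 20, 35, 14, 19]


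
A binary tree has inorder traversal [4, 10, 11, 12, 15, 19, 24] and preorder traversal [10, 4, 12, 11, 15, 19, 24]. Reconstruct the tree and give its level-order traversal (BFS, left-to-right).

Inorder:  [4, 10, 11, 12, 15, 19, 24]
Preorder: [10, 4, 12, 11, 15, 19, 24]
Algorithm: preorder visits root first, so consume preorder in order;
for each root, split the current inorder slice at that value into
left-subtree inorder and right-subtree inorder, then recurse.
Recursive splits:
  root=10; inorder splits into left=[4], right=[11, 12, 15, 19, 24]
  root=4; inorder splits into left=[], right=[]
  root=12; inorder splits into left=[11], right=[15, 19, 24]
  root=11; inorder splits into left=[], right=[]
  root=15; inorder splits into left=[], right=[19, 24]
  root=19; inorder splits into left=[], right=[24]
  root=24; inorder splits into left=[], right=[]
Reconstructed level-order: [10, 4, 12, 11, 15, 19, 24]


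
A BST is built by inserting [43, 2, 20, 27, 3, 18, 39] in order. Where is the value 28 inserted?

Starting tree (level order): [43, 2, None, None, 20, 3, 27, None, 18, None, 39]
Insertion path: 43 -> 2 -> 20 -> 27 -> 39
Result: insert 28 as left child of 39
Final tree (level order): [43, 2, None, None, 20, 3, 27, None, 18, None, 39, None, None, 28]


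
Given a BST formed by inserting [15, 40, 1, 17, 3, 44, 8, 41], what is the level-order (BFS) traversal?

Tree insertion order: [15, 40, 1, 17, 3, 44, 8, 41]
Tree (level-order array): [15, 1, 40, None, 3, 17, 44, None, 8, None, None, 41]
BFS from the root, enqueuing left then right child of each popped node:
  queue [15] -> pop 15, enqueue [1, 40], visited so far: [15]
  queue [1, 40] -> pop 1, enqueue [3], visited so far: [15, 1]
  queue [40, 3] -> pop 40, enqueue [17, 44], visited so far: [15, 1, 40]
  queue [3, 17, 44] -> pop 3, enqueue [8], visited so far: [15, 1, 40, 3]
  queue [17, 44, 8] -> pop 17, enqueue [none], visited so far: [15, 1, 40, 3, 17]
  queue [44, 8] -> pop 44, enqueue [41], visited so far: [15, 1, 40, 3, 17, 44]
  queue [8, 41] -> pop 8, enqueue [none], visited so far: [15, 1, 40, 3, 17, 44, 8]
  queue [41] -> pop 41, enqueue [none], visited so far: [15, 1, 40, 3, 17, 44, 8, 41]
Result: [15, 1, 40, 3, 17, 44, 8, 41]


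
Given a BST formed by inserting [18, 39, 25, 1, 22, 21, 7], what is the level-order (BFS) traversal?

Tree insertion order: [18, 39, 25, 1, 22, 21, 7]
Tree (level-order array): [18, 1, 39, None, 7, 25, None, None, None, 22, None, 21]
BFS from the root, enqueuing left then right child of each popped node:
  queue [18] -> pop 18, enqueue [1, 39], visited so far: [18]
  queue [1, 39] -> pop 1, enqueue [7], visited so far: [18, 1]
  queue [39, 7] -> pop 39, enqueue [25], visited so far: [18, 1, 39]
  queue [7, 25] -> pop 7, enqueue [none], visited so far: [18, 1, 39, 7]
  queue [25] -> pop 25, enqueue [22], visited so far: [18, 1, 39, 7, 25]
  queue [22] -> pop 22, enqueue [21], visited so far: [18, 1, 39, 7, 25, 22]
  queue [21] -> pop 21, enqueue [none], visited so far: [18, 1, 39, 7, 25, 22, 21]
Result: [18, 1, 39, 7, 25, 22, 21]


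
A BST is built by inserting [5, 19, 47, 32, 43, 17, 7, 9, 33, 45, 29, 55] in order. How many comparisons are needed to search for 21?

Search path for 21: 5 -> 19 -> 47 -> 32 -> 29
Found: False
Comparisons: 5


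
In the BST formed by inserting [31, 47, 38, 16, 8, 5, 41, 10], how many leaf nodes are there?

Tree built from: [31, 47, 38, 16, 8, 5, 41, 10]
Tree (level-order array): [31, 16, 47, 8, None, 38, None, 5, 10, None, 41]
Rule: A leaf has 0 children.
Per-node child counts:
  node 31: 2 child(ren)
  node 16: 1 child(ren)
  node 8: 2 child(ren)
  node 5: 0 child(ren)
  node 10: 0 child(ren)
  node 47: 1 child(ren)
  node 38: 1 child(ren)
  node 41: 0 child(ren)
Matching nodes: [5, 10, 41]
Count of leaf nodes: 3


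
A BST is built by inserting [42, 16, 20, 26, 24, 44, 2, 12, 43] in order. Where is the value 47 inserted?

Starting tree (level order): [42, 16, 44, 2, 20, 43, None, None, 12, None, 26, None, None, None, None, 24]
Insertion path: 42 -> 44
Result: insert 47 as right child of 44
Final tree (level order): [42, 16, 44, 2, 20, 43, 47, None, 12, None, 26, None, None, None, None, None, None, 24]


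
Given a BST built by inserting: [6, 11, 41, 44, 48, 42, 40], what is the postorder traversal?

Tree insertion order: [6, 11, 41, 44, 48, 42, 40]
Tree (level-order array): [6, None, 11, None, 41, 40, 44, None, None, 42, 48]
Postorder traversal: [40, 42, 48, 44, 41, 11, 6]


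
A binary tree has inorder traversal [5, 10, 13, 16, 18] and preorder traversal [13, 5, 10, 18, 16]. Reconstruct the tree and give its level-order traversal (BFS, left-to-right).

Inorder:  [5, 10, 13, 16, 18]
Preorder: [13, 5, 10, 18, 16]
Algorithm: preorder visits root first, so consume preorder in order;
for each root, split the current inorder slice at that value into
left-subtree inorder and right-subtree inorder, then recurse.
Recursive splits:
  root=13; inorder splits into left=[5, 10], right=[16, 18]
  root=5; inorder splits into left=[], right=[10]
  root=10; inorder splits into left=[], right=[]
  root=18; inorder splits into left=[16], right=[]
  root=16; inorder splits into left=[], right=[]
Reconstructed level-order: [13, 5, 18, 10, 16]


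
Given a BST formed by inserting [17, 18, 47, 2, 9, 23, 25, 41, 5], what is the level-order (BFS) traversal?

Tree insertion order: [17, 18, 47, 2, 9, 23, 25, 41, 5]
Tree (level-order array): [17, 2, 18, None, 9, None, 47, 5, None, 23, None, None, None, None, 25, None, 41]
BFS from the root, enqueuing left then right child of each popped node:
  queue [17] -> pop 17, enqueue [2, 18], visited so far: [17]
  queue [2, 18] -> pop 2, enqueue [9], visited so far: [17, 2]
  queue [18, 9] -> pop 18, enqueue [47], visited so far: [17, 2, 18]
  queue [9, 47] -> pop 9, enqueue [5], visited so far: [17, 2, 18, 9]
  queue [47, 5] -> pop 47, enqueue [23], visited so far: [17, 2, 18, 9, 47]
  queue [5, 23] -> pop 5, enqueue [none], visited so far: [17, 2, 18, 9, 47, 5]
  queue [23] -> pop 23, enqueue [25], visited so far: [17, 2, 18, 9, 47, 5, 23]
  queue [25] -> pop 25, enqueue [41], visited so far: [17, 2, 18, 9, 47, 5, 23, 25]
  queue [41] -> pop 41, enqueue [none], visited so far: [17, 2, 18, 9, 47, 5, 23, 25, 41]
Result: [17, 2, 18, 9, 47, 5, 23, 25, 41]


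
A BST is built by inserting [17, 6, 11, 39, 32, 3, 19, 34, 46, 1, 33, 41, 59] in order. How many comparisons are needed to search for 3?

Search path for 3: 17 -> 6 -> 3
Found: True
Comparisons: 3


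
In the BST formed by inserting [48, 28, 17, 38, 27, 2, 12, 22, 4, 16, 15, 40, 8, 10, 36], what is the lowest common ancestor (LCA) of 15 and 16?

Tree insertion order: [48, 28, 17, 38, 27, 2, 12, 22, 4, 16, 15, 40, 8, 10, 36]
Tree (level-order array): [48, 28, None, 17, 38, 2, 27, 36, 40, None, 12, 22, None, None, None, None, None, 4, 16, None, None, None, 8, 15, None, None, 10]
In a BST, the LCA of p=15, q=16 is the first node v on the
root-to-leaf path with p <= v <= q (go left if both < v, right if both > v).
Walk from root:
  at 48: both 15 and 16 < 48, go left
  at 28: both 15 and 16 < 28, go left
  at 17: both 15 and 16 < 17, go left
  at 2: both 15 and 16 > 2, go right
  at 12: both 15 and 16 > 12, go right
  at 16: 15 <= 16 <= 16, this is the LCA
LCA = 16


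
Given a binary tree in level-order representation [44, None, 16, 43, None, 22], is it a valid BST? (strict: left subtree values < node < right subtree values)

Level-order array: [44, None, 16, 43, None, 22]
Validate using subtree bounds (lo, hi): at each node, require lo < value < hi,
then recurse left with hi=value and right with lo=value.
Preorder trace (stopping at first violation):
  at node 44 with bounds (-inf, +inf): OK
  at node 16 with bounds (44, +inf): VIOLATION
Node 16 violates its bound: not (44 < 16 < +inf).
Result: Not a valid BST


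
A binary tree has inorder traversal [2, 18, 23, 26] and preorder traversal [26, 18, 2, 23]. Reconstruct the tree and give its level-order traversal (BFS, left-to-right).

Inorder:  [2, 18, 23, 26]
Preorder: [26, 18, 2, 23]
Algorithm: preorder visits root first, so consume preorder in order;
for each root, split the current inorder slice at that value into
left-subtree inorder and right-subtree inorder, then recurse.
Recursive splits:
  root=26; inorder splits into left=[2, 18, 23], right=[]
  root=18; inorder splits into left=[2], right=[23]
  root=2; inorder splits into left=[], right=[]
  root=23; inorder splits into left=[], right=[]
Reconstructed level-order: [26, 18, 2, 23]


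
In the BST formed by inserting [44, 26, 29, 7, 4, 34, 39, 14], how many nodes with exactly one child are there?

Tree built from: [44, 26, 29, 7, 4, 34, 39, 14]
Tree (level-order array): [44, 26, None, 7, 29, 4, 14, None, 34, None, None, None, None, None, 39]
Rule: These are nodes with exactly 1 non-null child.
Per-node child counts:
  node 44: 1 child(ren)
  node 26: 2 child(ren)
  node 7: 2 child(ren)
  node 4: 0 child(ren)
  node 14: 0 child(ren)
  node 29: 1 child(ren)
  node 34: 1 child(ren)
  node 39: 0 child(ren)
Matching nodes: [44, 29, 34]
Count of nodes with exactly one child: 3


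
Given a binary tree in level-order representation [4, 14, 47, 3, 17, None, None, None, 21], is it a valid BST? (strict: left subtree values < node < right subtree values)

Level-order array: [4, 14, 47, 3, 17, None, None, None, 21]
Validate using subtree bounds (lo, hi): at each node, require lo < value < hi,
then recurse left with hi=value and right with lo=value.
Preorder trace (stopping at first violation):
  at node 4 with bounds (-inf, +inf): OK
  at node 14 with bounds (-inf, 4): VIOLATION
Node 14 violates its bound: not (-inf < 14 < 4).
Result: Not a valid BST


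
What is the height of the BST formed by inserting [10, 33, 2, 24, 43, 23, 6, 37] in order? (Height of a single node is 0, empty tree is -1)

Insertion order: [10, 33, 2, 24, 43, 23, 6, 37]
Tree (level-order array): [10, 2, 33, None, 6, 24, 43, None, None, 23, None, 37]
Compute height bottom-up (empty subtree = -1):
  height(6) = 1 + max(-1, -1) = 0
  height(2) = 1 + max(-1, 0) = 1
  height(23) = 1 + max(-1, -1) = 0
  height(24) = 1 + max(0, -1) = 1
  height(37) = 1 + max(-1, -1) = 0
  height(43) = 1 + max(0, -1) = 1
  height(33) = 1 + max(1, 1) = 2
  height(10) = 1 + max(1, 2) = 3
Height = 3


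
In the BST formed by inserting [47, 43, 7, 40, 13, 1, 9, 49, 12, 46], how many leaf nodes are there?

Tree built from: [47, 43, 7, 40, 13, 1, 9, 49, 12, 46]
Tree (level-order array): [47, 43, 49, 7, 46, None, None, 1, 40, None, None, None, None, 13, None, 9, None, None, 12]
Rule: A leaf has 0 children.
Per-node child counts:
  node 47: 2 child(ren)
  node 43: 2 child(ren)
  node 7: 2 child(ren)
  node 1: 0 child(ren)
  node 40: 1 child(ren)
  node 13: 1 child(ren)
  node 9: 1 child(ren)
  node 12: 0 child(ren)
  node 46: 0 child(ren)
  node 49: 0 child(ren)
Matching nodes: [1, 12, 46, 49]
Count of leaf nodes: 4


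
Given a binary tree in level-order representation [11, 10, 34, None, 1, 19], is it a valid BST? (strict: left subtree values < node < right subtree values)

Level-order array: [11, 10, 34, None, 1, 19]
Validate using subtree bounds (lo, hi): at each node, require lo < value < hi,
then recurse left with hi=value and right with lo=value.
Preorder trace (stopping at first violation):
  at node 11 with bounds (-inf, +inf): OK
  at node 10 with bounds (-inf, 11): OK
  at node 1 with bounds (10, 11): VIOLATION
Node 1 violates its bound: not (10 < 1 < 11).
Result: Not a valid BST


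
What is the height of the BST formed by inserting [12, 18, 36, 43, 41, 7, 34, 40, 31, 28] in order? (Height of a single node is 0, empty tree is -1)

Insertion order: [12, 18, 36, 43, 41, 7, 34, 40, 31, 28]
Tree (level-order array): [12, 7, 18, None, None, None, 36, 34, 43, 31, None, 41, None, 28, None, 40]
Compute height bottom-up (empty subtree = -1):
  height(7) = 1 + max(-1, -1) = 0
  height(28) = 1 + max(-1, -1) = 0
  height(31) = 1 + max(0, -1) = 1
  height(34) = 1 + max(1, -1) = 2
  height(40) = 1 + max(-1, -1) = 0
  height(41) = 1 + max(0, -1) = 1
  height(43) = 1 + max(1, -1) = 2
  height(36) = 1 + max(2, 2) = 3
  height(18) = 1 + max(-1, 3) = 4
  height(12) = 1 + max(0, 4) = 5
Height = 5


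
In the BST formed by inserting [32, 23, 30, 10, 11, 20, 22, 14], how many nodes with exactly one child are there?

Tree built from: [32, 23, 30, 10, 11, 20, 22, 14]
Tree (level-order array): [32, 23, None, 10, 30, None, 11, None, None, None, 20, 14, 22]
Rule: These are nodes with exactly 1 non-null child.
Per-node child counts:
  node 32: 1 child(ren)
  node 23: 2 child(ren)
  node 10: 1 child(ren)
  node 11: 1 child(ren)
  node 20: 2 child(ren)
  node 14: 0 child(ren)
  node 22: 0 child(ren)
  node 30: 0 child(ren)
Matching nodes: [32, 10, 11]
Count of nodes with exactly one child: 3


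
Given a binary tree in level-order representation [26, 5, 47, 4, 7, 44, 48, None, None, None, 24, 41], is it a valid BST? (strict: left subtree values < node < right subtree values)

Level-order array: [26, 5, 47, 4, 7, 44, 48, None, None, None, 24, 41]
Validate using subtree bounds (lo, hi): at each node, require lo < value < hi,
then recurse left with hi=value and right with lo=value.
Preorder trace (stopping at first violation):
  at node 26 with bounds (-inf, +inf): OK
  at node 5 with bounds (-inf, 26): OK
  at node 4 with bounds (-inf, 5): OK
  at node 7 with bounds (5, 26): OK
  at node 24 with bounds (7, 26): OK
  at node 47 with bounds (26, +inf): OK
  at node 44 with bounds (26, 47): OK
  at node 41 with bounds (26, 44): OK
  at node 48 with bounds (47, +inf): OK
No violation found at any node.
Result: Valid BST


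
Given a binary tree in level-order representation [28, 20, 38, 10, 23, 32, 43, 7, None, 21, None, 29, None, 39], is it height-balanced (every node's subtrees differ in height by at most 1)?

Tree (level-order array): [28, 20, 38, 10, 23, 32, 43, 7, None, 21, None, 29, None, 39]
Definition: a tree is height-balanced if, at every node, |h(left) - h(right)| <= 1 (empty subtree has height -1).
Bottom-up per-node check:
  node 7: h_left=-1, h_right=-1, diff=0 [OK], height=0
  node 10: h_left=0, h_right=-1, diff=1 [OK], height=1
  node 21: h_left=-1, h_right=-1, diff=0 [OK], height=0
  node 23: h_left=0, h_right=-1, diff=1 [OK], height=1
  node 20: h_left=1, h_right=1, diff=0 [OK], height=2
  node 29: h_left=-1, h_right=-1, diff=0 [OK], height=0
  node 32: h_left=0, h_right=-1, diff=1 [OK], height=1
  node 39: h_left=-1, h_right=-1, diff=0 [OK], height=0
  node 43: h_left=0, h_right=-1, diff=1 [OK], height=1
  node 38: h_left=1, h_right=1, diff=0 [OK], height=2
  node 28: h_left=2, h_right=2, diff=0 [OK], height=3
All nodes satisfy the balance condition.
Result: Balanced


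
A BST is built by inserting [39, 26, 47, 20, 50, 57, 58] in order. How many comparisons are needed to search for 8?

Search path for 8: 39 -> 26 -> 20
Found: False
Comparisons: 3


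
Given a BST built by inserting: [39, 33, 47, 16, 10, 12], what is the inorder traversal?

Tree insertion order: [39, 33, 47, 16, 10, 12]
Tree (level-order array): [39, 33, 47, 16, None, None, None, 10, None, None, 12]
Inorder traversal: [10, 12, 16, 33, 39, 47]


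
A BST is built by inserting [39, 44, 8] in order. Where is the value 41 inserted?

Starting tree (level order): [39, 8, 44]
Insertion path: 39 -> 44
Result: insert 41 as left child of 44
Final tree (level order): [39, 8, 44, None, None, 41]


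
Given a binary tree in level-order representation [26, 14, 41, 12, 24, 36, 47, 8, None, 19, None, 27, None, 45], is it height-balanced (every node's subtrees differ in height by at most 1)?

Tree (level-order array): [26, 14, 41, 12, 24, 36, 47, 8, None, 19, None, 27, None, 45]
Definition: a tree is height-balanced if, at every node, |h(left) - h(right)| <= 1 (empty subtree has height -1).
Bottom-up per-node check:
  node 8: h_left=-1, h_right=-1, diff=0 [OK], height=0
  node 12: h_left=0, h_right=-1, diff=1 [OK], height=1
  node 19: h_left=-1, h_right=-1, diff=0 [OK], height=0
  node 24: h_left=0, h_right=-1, diff=1 [OK], height=1
  node 14: h_left=1, h_right=1, diff=0 [OK], height=2
  node 27: h_left=-1, h_right=-1, diff=0 [OK], height=0
  node 36: h_left=0, h_right=-1, diff=1 [OK], height=1
  node 45: h_left=-1, h_right=-1, diff=0 [OK], height=0
  node 47: h_left=0, h_right=-1, diff=1 [OK], height=1
  node 41: h_left=1, h_right=1, diff=0 [OK], height=2
  node 26: h_left=2, h_right=2, diff=0 [OK], height=3
All nodes satisfy the balance condition.
Result: Balanced


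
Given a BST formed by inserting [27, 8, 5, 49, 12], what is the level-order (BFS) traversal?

Tree insertion order: [27, 8, 5, 49, 12]
Tree (level-order array): [27, 8, 49, 5, 12]
BFS from the root, enqueuing left then right child of each popped node:
  queue [27] -> pop 27, enqueue [8, 49], visited so far: [27]
  queue [8, 49] -> pop 8, enqueue [5, 12], visited so far: [27, 8]
  queue [49, 5, 12] -> pop 49, enqueue [none], visited so far: [27, 8, 49]
  queue [5, 12] -> pop 5, enqueue [none], visited so far: [27, 8, 49, 5]
  queue [12] -> pop 12, enqueue [none], visited so far: [27, 8, 49, 5, 12]
Result: [27, 8, 49, 5, 12]


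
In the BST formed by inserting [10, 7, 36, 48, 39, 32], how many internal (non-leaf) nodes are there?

Tree built from: [10, 7, 36, 48, 39, 32]
Tree (level-order array): [10, 7, 36, None, None, 32, 48, None, None, 39]
Rule: An internal node has at least one child.
Per-node child counts:
  node 10: 2 child(ren)
  node 7: 0 child(ren)
  node 36: 2 child(ren)
  node 32: 0 child(ren)
  node 48: 1 child(ren)
  node 39: 0 child(ren)
Matching nodes: [10, 36, 48]
Count of internal (non-leaf) nodes: 3


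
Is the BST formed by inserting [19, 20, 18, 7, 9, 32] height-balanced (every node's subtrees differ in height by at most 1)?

Tree (level-order array): [19, 18, 20, 7, None, None, 32, None, 9]
Definition: a tree is height-balanced if, at every node, |h(left) - h(right)| <= 1 (empty subtree has height -1).
Bottom-up per-node check:
  node 9: h_left=-1, h_right=-1, diff=0 [OK], height=0
  node 7: h_left=-1, h_right=0, diff=1 [OK], height=1
  node 18: h_left=1, h_right=-1, diff=2 [FAIL (|1--1|=2 > 1)], height=2
  node 32: h_left=-1, h_right=-1, diff=0 [OK], height=0
  node 20: h_left=-1, h_right=0, diff=1 [OK], height=1
  node 19: h_left=2, h_right=1, diff=1 [OK], height=3
Node 18 violates the condition: |1 - -1| = 2 > 1.
Result: Not balanced
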